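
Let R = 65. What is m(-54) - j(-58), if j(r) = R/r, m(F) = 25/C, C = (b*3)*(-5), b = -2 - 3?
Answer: 253/174 ≈ 1.4540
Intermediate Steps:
b = -5
C = 75 (C = -5*3*(-5) = -15*(-5) = 75)
m(F) = ⅓ (m(F) = 25/75 = 25*(1/75) = ⅓)
j(r) = 65/r
m(-54) - j(-58) = ⅓ - 65/(-58) = ⅓ - 65*(-1)/58 = ⅓ - 1*(-65/58) = ⅓ + 65/58 = 253/174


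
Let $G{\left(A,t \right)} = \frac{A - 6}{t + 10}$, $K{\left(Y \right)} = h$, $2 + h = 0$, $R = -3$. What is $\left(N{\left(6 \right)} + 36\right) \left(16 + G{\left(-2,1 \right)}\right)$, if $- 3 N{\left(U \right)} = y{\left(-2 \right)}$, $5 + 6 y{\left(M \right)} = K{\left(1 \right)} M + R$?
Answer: $\frac{18256}{33} \approx 553.21$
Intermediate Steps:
$h = -2$ ($h = -2 + 0 = -2$)
$K{\left(Y \right)} = -2$
$y{\left(M \right)} = - \frac{4}{3} - \frac{M}{3}$ ($y{\left(M \right)} = - \frac{5}{6} + \frac{- 2 M - 3}{6} = - \frac{5}{6} + \frac{-3 - 2 M}{6} = - \frac{5}{6} - \left(\frac{1}{2} + \frac{M}{3}\right) = - \frac{4}{3} - \frac{M}{3}$)
$N{\left(U \right)} = \frac{2}{9}$ ($N{\left(U \right)} = - \frac{- \frac{4}{3} - - \frac{2}{3}}{3} = - \frac{- \frac{4}{3} + \frac{2}{3}}{3} = \left(- \frac{1}{3}\right) \left(- \frac{2}{3}\right) = \frac{2}{9}$)
$G{\left(A,t \right)} = \frac{-6 + A}{10 + t}$
$\left(N{\left(6 \right)} + 36\right) \left(16 + G{\left(-2,1 \right)}\right) = \left(\frac{2}{9} + 36\right) \left(16 + \frac{-6 - 2}{10 + 1}\right) = \frac{326 \left(16 + \frac{1}{11} \left(-8\right)\right)}{9} = \frac{326 \left(16 - \frac{8}{11}\right)}{9} = \frac{326}{9} \cdot \frac{168}{11} = \frac{18256}{33}$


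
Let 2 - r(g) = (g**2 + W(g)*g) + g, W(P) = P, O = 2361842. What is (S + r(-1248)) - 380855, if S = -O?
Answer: -5856455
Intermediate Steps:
r(g) = 2 - g - 2*g**2 (r(g) = 2 - ((g**2 + g*g) + g) = 2 - ((g**2 + g**2) + g) = 2 - (2*g**2 + g) = 2 - (g + 2*g**2) = 2 + (-g - 2*g**2) = 2 - g - 2*g**2)
S = -2361842 (S = -1*2361842 = -2361842)
(S + r(-1248)) - 380855 = (-2361842 + (2 - 1*(-1248) - 2*(-1248)**2)) - 380855 = (-2361842 + (2 + 1248 - 2*1557504)) - 380855 = (-2361842 + (2 + 1248 - 3115008)) - 380855 = (-2361842 - 3113758) - 380855 = -5475600 - 380855 = -5856455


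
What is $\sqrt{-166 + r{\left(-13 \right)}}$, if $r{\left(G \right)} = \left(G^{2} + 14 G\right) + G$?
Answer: $8 i \sqrt{3} \approx 13.856 i$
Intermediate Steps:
$r{\left(G \right)} = G^{2} + 15 G$
$\sqrt{-166 + r{\left(-13 \right)}} = \sqrt{-166 - 13 \left(15 - 13\right)} = \sqrt{-166 - 26} = \sqrt{-192} = 8 i \sqrt{3}$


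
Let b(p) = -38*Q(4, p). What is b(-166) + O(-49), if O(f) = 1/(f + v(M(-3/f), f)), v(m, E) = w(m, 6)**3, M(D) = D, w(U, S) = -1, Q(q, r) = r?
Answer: 315399/50 ≈ 6308.0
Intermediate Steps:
b(p) = -38*p
v(m, E) = -1 (v(m, E) = (-1)**3 = -1)
O(f) = 1/(-1 + f) (O(f) = 1/(f - 1) = 1/(-1 + f))
b(-166) + O(-49) = -38*(-166) + 1/(-1 - 49) = 6308 + 1/(-50) = 6308 - 1/50 = 315399/50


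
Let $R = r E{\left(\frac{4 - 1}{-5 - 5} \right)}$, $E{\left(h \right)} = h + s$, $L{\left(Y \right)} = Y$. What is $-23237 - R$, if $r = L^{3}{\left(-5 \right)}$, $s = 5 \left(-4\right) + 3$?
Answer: $- \frac{50799}{2} \approx -25400.0$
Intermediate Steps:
$s = -17$ ($s = -20 + 3 = -17$)
$E{\left(h \right)} = -17 + h$ ($E{\left(h \right)} = h - 17 = -17 + h$)
$r = -125$ ($r = \left(-5\right)^{3} = -125$)
$R = \frac{4325}{2}$ ($R = - 125 \left(-17 + \frac{4 - 1}{-5 - 5}\right) = - 125 \left(-17 + \frac{3}{-10}\right) = - 125 \left(-17 + 3 \left(- \frac{1}{10}\right)\right) = - 125 \left(-17 - \frac{3}{10}\right) = \left(-125\right) \left(- \frac{173}{10}\right) = \frac{4325}{2} \approx 2162.5$)
$-23237 - R = -23237 - \frac{4325}{2} = - \frac{50799}{2}$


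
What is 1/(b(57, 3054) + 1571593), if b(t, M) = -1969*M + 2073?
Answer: -1/4439660 ≈ -2.2524e-7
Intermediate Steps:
b(t, M) = 2073 - 1969*M
1/(b(57, 3054) + 1571593) = 1/((2073 - 1969*3054) + 1571593) = 1/((2073 - 6013326) + 1571593) = 1/(-6011253 + 1571593) = 1/(-4439660) = -1/4439660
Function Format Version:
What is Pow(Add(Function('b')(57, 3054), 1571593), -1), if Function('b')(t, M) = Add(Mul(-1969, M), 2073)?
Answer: Rational(-1, 4439660) ≈ -2.2524e-7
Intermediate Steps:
Function('b')(t, M) = Add(2073, Mul(-1969, M))
Pow(Add(Function('b')(57, 3054), 1571593), -1) = Pow(Add(Add(2073, Mul(-1969, 3054)), 1571593), -1) = Pow(Add(Add(2073, -6013326), 1571593), -1) = Pow(Add(-6011253, 1571593), -1) = Pow(-4439660, -1) = Rational(-1, 4439660)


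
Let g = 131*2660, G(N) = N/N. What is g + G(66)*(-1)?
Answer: 348459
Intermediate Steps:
G(N) = 1
g = 348460
g + G(66)*(-1) = 348460 + 1*(-1) = 348460 - 1 = 348459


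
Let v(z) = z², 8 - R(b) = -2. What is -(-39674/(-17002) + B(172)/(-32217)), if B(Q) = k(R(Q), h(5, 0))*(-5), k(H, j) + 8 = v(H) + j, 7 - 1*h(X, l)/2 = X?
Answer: -214389703/91292239 ≈ -2.3484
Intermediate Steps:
R(b) = 10 (R(b) = 8 - 1*(-2) = 8 + 2 = 10)
h(X, l) = 14 - 2*X
k(H, j) = -8 + j + H² (k(H, j) = -8 + (H² + j) = -8 + (j + H²) = -8 + j + H²)
B(Q) = -480 (B(Q) = (-8 + (14 - 2*5) + 10²)*(-5) = (-8 + (14 - 10) + 100)*(-5) = (-8 + 4 + 100)*(-5) = 96*(-5) = -480)
-(-39674/(-17002) + B(172)/(-32217)) = -(-39674/(-17002) - 480/(-32217)) = -(-39674*(-1/17002) - 480*(-1/32217)) = -(19837/8501 + 160/10739) = -1*214389703/91292239 = -214389703/91292239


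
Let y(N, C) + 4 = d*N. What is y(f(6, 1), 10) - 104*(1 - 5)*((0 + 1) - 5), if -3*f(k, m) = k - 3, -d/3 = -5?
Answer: -1683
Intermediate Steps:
d = 15 (d = -3*(-5) = 15)
f(k, m) = 1 - k/3 (f(k, m) = -(k - 3)/3 = -(-3 + k)/3 = 1 - k/3)
y(N, C) = -4 + 15*N
y(f(6, 1), 10) - 104*(1 - 5)*((0 + 1) - 5) = (-4 + 15*(1 - ⅓*6)) - 104*(1 - 5)*((0 + 1) - 5) = (-4 + 15*(1 - 2)) - (-416)*(1 - 5) = (-4 + 15*(-1)) - (-416)*(-4) = (-4 - 15) - 104*16 = -19 - 1664 = -1683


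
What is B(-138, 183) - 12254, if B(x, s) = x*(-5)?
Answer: -11564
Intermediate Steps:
B(x, s) = -5*x
B(-138, 183) - 12254 = -5*(-138) - 12254 = 690 - 12254 = -11564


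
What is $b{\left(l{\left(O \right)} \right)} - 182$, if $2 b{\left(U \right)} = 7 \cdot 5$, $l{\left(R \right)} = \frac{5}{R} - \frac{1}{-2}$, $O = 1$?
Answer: $- \frac{329}{2} \approx -164.5$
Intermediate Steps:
$l{\left(R \right)} = \frac{1}{2} + \frac{5}{R}$ ($l{\left(R \right)} = \frac{5}{R} - - \frac{1}{2} = \frac{5}{R} + \frac{1}{2} = \frac{1}{2} + \frac{5}{R}$)
$b{\left(U \right)} = \frac{35}{2}$ ($b{\left(U \right)} = \frac{7 \cdot 5}{2} = \frac{1}{2} \cdot 35 = \frac{35}{2}$)
$b{\left(l{\left(O \right)} \right)} - 182 = \frac{35}{2} - 182 = - \frac{329}{2}$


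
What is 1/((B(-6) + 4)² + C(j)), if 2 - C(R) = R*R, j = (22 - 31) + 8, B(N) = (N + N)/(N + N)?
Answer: 1/26 ≈ 0.038462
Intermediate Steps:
B(N) = 1 (B(N) = (2*N)/((2*N)) = (2*N)*(1/(2*N)) = 1)
j = -1 (j = -9 + 8 = -1)
C(R) = 2 - R² (C(R) = 2 - R*R = 2 - R²)
1/((B(-6) + 4)² + C(j)) = 1/((1 + 4)² + (2 - 1*(-1)²)) = 1/(5² + (2 - 1*1)) = 1/(25 + (2 - 1)) = 1/(25 + 1) = 1/26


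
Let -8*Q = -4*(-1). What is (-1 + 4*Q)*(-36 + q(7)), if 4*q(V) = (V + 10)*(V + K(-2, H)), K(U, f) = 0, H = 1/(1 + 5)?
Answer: 75/4 ≈ 18.750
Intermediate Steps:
H = 1/6 ≈ 0.16667
q(V) = V*(10 + V)/4 (q(V) = ((V + 10)*(V + 0))/4 = ((10 + V)*V)/4 = (V*(10 + V))/4 = V*(10 + V)/4)
Q = -1/2 (Q = -(-1)*(-1)/2 = -1/8*4 = -1/2 ≈ -0.50000)
(-1 + 4*Q)*(-36 + q(7)) = (-1 + 4*(-1/2))*(-36 + (1/4)*7*(10 + 7)) = (-1 - 2)*(-36 + (1/4)*7*17) = -3*(-36 + 119/4) = -3*(-25/4) = 75/4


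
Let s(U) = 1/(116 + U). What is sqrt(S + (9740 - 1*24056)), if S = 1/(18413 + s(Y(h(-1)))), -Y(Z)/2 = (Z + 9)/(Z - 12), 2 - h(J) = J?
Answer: 4*I*sqrt(38446003859107915)/6555031 ≈ 119.65*I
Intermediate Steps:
h(J) = 2 - J
Y(Z) = -2*(9 + Z)/(-12 + Z) (Y(Z) = -2*(Z + 9)/(Z - 12) = -2*(9 + Z)/(-12 + Z))
S = 356/6555031 (S = 1/(18413 + 1/(116 + 2*(-9 - (2 - 1*(-1)))/(-12 + (2 - 1*(-1))))) = 1/(18413 + 1/(116 + 2*(-9 - (2 + 1))/(-12 + (2 + 1)))) = 1/(18413 + 1/(116 + 2*(-9 - 1*3)/(-12 + 3))) = 1/(18413 + 1/(116 + 2*(-9 - 3)/(-9))) = 1/(18413 + 1/(116 + 2*(-1/9)*(-12))) = 1/(18413 + 1/(116 + 8/3)) = 1/(18413 + 1/(356/3)) = 1/(18413 + 3/356) = 1/(6555031/356) = 356/6555031 ≈ 5.4309e-5)
sqrt(S + (9740 - 1*24056)) = sqrt(356/6555031 + (9740 - 1*24056)) = sqrt(356/6555031 + (9740 - 24056)) = sqrt(356/6555031 - 14316) = sqrt(-93841823440/6555031) = 4*I*sqrt(38446003859107915)/6555031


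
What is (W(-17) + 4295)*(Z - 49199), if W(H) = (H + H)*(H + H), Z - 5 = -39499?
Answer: -483465543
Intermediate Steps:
Z = -39494 (Z = 5 - 39499 = -39494)
W(H) = 4*H² (W(H) = (2*H)*(2*H) = 4*H²)
(W(-17) + 4295)*(Z - 49199) = (4*(-17)² + 4295)*(-39494 - 49199) = (4*289 + 4295)*(-88693) = (1156 + 4295)*(-88693) = 5451*(-88693) = -483465543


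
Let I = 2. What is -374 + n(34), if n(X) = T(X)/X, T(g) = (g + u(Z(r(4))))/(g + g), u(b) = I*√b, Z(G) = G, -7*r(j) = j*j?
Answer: -25431/68 + I*√7/2023 ≈ -373.99 + 0.0013078*I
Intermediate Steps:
r(j) = -j²/7 (r(j) = -j*j/7 = -j²/7)
u(b) = 2*√b
T(g) = (g + 8*I*√7/7)/(2*g) (T(g) = (g + 2*√(-⅐*4²))/(g + g) = (g + 2*√(-⅐*16))/((2*g)) = (g + 2*√(-16/7))*(1/(2*g)) = (g + 2*(4*I*√7/7))*(1/(2*g)) = (g + 8*I*√7/7)*(1/(2*g)) = (g + 8*I*√7/7)/(2*g))
n(X) = (7*X + 8*I*√7)/(14*X²) (n(X) = ((7*X + 8*I*√7)/(14*X))/X = (7*X + 8*I*√7)/(14*X²))
-374 + n(34) = -374 + (1/14)*(7*34 + 8*I*√7)/34² = -374 + (1/14)*(1/1156)*(238 + 8*I*√7) = -374 + (1/68 + I*√7/2023) = -25431/68 + I*√7/2023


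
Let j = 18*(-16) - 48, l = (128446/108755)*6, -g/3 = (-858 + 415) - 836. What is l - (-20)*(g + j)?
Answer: 7615795776/108755 ≈ 70027.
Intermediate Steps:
g = 3837 (g = -3*((-858 + 415) - 836) = -3*(-443 - 836) = -3*(-1279) = 3837)
l = 770676/108755 (l = (128446*(1/108755))*6 = (128446/108755)*6 = 770676/108755 ≈ 7.0863)
j = -336 (j = -288 - 48 = -336)
l - (-20)*(g + j) = 770676/108755 - (-20)*(3837 - 336) = 770676/108755 - (-20)*3501 = 770676/108755 - 1*(-70020) = 770676/108755 + 70020 = 7615795776/108755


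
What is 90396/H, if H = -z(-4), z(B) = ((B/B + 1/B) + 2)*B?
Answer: 90396/11 ≈ 8217.8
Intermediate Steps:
z(B) = B*(3 + 1/B) (z(B) = ((1 + 1/B) + 2)*B = (3 + 1/B)*B = B*(3 + 1/B))
H = 11 (H = -(1 + 3*(-4)) = -(1 - 12) = -1*(-11) = 11)
90396/H = 90396/11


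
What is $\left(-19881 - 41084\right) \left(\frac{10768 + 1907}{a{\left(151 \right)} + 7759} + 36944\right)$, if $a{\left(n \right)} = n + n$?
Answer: $- \frac{6052163386645}{2687} \approx -2.2524 \cdot 10^{9}$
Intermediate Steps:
$a{\left(n \right)} = 2 n$
$\left(-19881 - 41084\right) \left(\frac{10768 + 1907}{a{\left(151 \right)} + 7759} + 36944\right) = \left(-19881 - 41084\right) \left(\frac{10768 + 1907}{2 \cdot 151 + 7759} + 36944\right) = - 60965 \left(\frac{12675}{302 + 7759} + 36944\right) = - 60965 \left(\frac{12675}{8061} + 36944\right) = - 60965 \left(12675 \cdot \frac{1}{8061} + 36944\right) = - 60965 \left(\frac{4225}{2687} + 36944\right) = \left(-60965\right) \frac{99272753}{2687} = - \frac{6052163386645}{2687}$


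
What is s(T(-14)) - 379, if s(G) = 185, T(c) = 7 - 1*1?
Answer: -194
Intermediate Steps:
T(c) = 6 (T(c) = 7 - 1 = 6)
s(T(-14)) - 379 = 185 - 379 = -194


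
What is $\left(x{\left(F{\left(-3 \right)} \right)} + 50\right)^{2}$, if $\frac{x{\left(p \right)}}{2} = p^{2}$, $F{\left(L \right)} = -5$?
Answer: $10000$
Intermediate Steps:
$x{\left(p \right)} = 2 p^{2}$
$\left(x{\left(F{\left(-3 \right)} \right)} + 50\right)^{2} = \left(2 \left(-5\right)^{2} + 50\right)^{2} = \left(2 \cdot 25 + 50\right)^{2} = \left(50 + 50\right)^{2} = 100^{2} = 10000$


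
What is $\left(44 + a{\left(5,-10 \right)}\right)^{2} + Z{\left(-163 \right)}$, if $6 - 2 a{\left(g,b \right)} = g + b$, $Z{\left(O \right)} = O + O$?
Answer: $\frac{8497}{4} \approx 2124.3$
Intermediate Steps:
$Z{\left(O \right)} = 2 O$
$a{\left(g,b \right)} = 3 - \frac{b}{2} - \frac{g}{2}$ ($a{\left(g,b \right)} = 3 - \frac{g + b}{2} = 3 - \frac{b + g}{2} = 3 - \left(\frac{b}{2} + \frac{g}{2}\right) = 3 - \frac{b}{2} - \frac{g}{2}$)
$\left(44 + a{\left(5,-10 \right)}\right)^{2} + Z{\left(-163 \right)} = \left(44 - - \frac{11}{2}\right)^{2} + 2 \left(-163\right) = \left(44 + \left(3 + 5 - \frac{5}{2}\right)\right)^{2} - 326 = \left(44 + \frac{11}{2}\right)^{2} - 326 = \left(\frac{99}{2}\right)^{2} - 326 = \frac{9801}{4} - 326 = \frac{8497}{4}$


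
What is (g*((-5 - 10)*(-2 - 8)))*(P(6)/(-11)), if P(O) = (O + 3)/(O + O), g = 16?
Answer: -1800/11 ≈ -163.64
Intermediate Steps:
P(O) = (3 + O)/(2*O) (P(O) = (3 + O)/((2*O)) = (3 + O)*(1/(2*O)) = (3 + O)/(2*O))
(g*((-5 - 10)*(-2 - 8)))*(P(6)/(-11)) = (16*((-5 - 10)*(-2 - 8)))*(((½)*(3 + 6)/6)/(-11)) = (16*(-15*(-10)))*(((½)*(⅙)*9)*(-1/11)) = (16*150)*((¾)*(-1/11)) = 2400*(-3/44) = -1800/11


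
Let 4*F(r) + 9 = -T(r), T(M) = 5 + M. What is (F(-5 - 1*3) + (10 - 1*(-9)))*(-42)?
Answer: -735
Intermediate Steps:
F(r) = -7/2 - r/4 (F(r) = -9/4 + (-(5 + r))/4 = -9/4 + (-5 - r)/4 = -9/4 + (-5/4 - r/4) = -7/2 - r/4)
(F(-5 - 1*3) + (10 - 1*(-9)))*(-42) = ((-7/2 - (-5 - 1*3)/4) + (10 - 1*(-9)))*(-42) = ((-7/2 - (-5 - 3)/4) + (10 + 9))*(-42) = ((-7/2 - ¼*(-8)) + 19)*(-42) = ((-7/2 + 2) + 19)*(-42) = (-3/2 + 19)*(-42) = (35/2)*(-42) = -735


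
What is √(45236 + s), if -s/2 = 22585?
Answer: √66 ≈ 8.1240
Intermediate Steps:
s = -45170 (s = -2*22585 = -45170)
√(45236 + s) = √(45236 - 45170) = √66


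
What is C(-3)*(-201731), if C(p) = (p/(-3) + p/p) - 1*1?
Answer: -201731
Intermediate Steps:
C(p) = -p/3 (C(p) = (p*(-⅓) + 1) - 1 = (-p/3 + 1) - 1 = (1 - p/3) - 1 = -p/3)
C(-3)*(-201731) = -⅓*(-3)*(-201731) = 1*(-201731) = -201731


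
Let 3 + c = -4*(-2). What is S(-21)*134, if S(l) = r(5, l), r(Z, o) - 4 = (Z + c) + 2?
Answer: 2144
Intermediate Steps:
c = 5 (c = -3 - 4*(-2) = -3 + 8 = 5)
r(Z, o) = 11 + Z (r(Z, o) = 4 + ((Z + 5) + 2) = 4 + ((5 + Z) + 2) = 4 + (7 + Z) = 11 + Z)
S(l) = 16 (S(l) = 11 + 5 = 16)
S(-21)*134 = 16*134 = 2144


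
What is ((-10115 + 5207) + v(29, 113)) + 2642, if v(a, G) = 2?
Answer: -2264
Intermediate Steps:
((-10115 + 5207) + v(29, 113)) + 2642 = ((-10115 + 5207) + 2) + 2642 = (-4908 + 2) + 2642 = -4906 + 2642 = -2264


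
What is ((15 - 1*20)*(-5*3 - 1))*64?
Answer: 5120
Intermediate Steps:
((15 - 1*20)*(-5*3 - 1))*64 = ((15 - 20)*(-15 - 1))*64 = -5*(-16)*64 = 80*64 = 5120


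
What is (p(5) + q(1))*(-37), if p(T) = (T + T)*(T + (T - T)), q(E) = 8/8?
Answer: -1887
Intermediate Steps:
q(E) = 1 (q(E) = 8*(⅛) = 1)
p(T) = 2*T² (p(T) = (2*T)*(T + 0) = (2*T)*T = 2*T²)
(p(5) + q(1))*(-37) = (2*5² + 1)*(-37) = (2*25 + 1)*(-37) = (50 + 1)*(-37) = 51*(-37) = -1887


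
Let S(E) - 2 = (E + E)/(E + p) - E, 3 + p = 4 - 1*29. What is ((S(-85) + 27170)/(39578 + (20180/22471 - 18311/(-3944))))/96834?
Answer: 45497603654444/6397775711616251611 ≈ 7.1115e-6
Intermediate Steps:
p = -28 (p = -3 + (4 - 1*29) = -3 + (4 - 29) = -3 - 25 = -28)
S(E) = 2 - E + 2*E/(-28 + E) (S(E) = 2 + ((E + E)/(E - 28) - E) = 2 + ((2*E)/(-28 + E) - E) = 2 + (2*E/(-28 + E) - E) = 2 + (-E + 2*E/(-28 + E)) = 2 - E + 2*E/(-28 + E))
((S(-85) + 27170)/(39578 + (20180/22471 - 18311/(-3944))))/96834 = (((-56 - 1*(-85)² + 32*(-85))/(-28 - 85) + 27170)/(39578 + (20180/22471 - 18311/(-3944))))/96834 = (((-56 - 1*7225 - 2720)/(-113) + 27170)/(39578 + (20180*(1/22471) - 18311*(-1/3944))))*(1/96834) = ((-(-56 - 7225 - 2720)/113 + 27170)/(39578 + (20180/22471 + 18311/3944)))*(1/96834) = ((-1/113*(-10001) + 27170)/(39578 + 491056401/88625624))*(1/96834) = ((10001/113 + 27170)/(3508116003073/88625624))*(1/96834) = ((3080211/113)*(88625624/3508116003073))*(1/96834) = (272985621926664/396417108347249)*(1/96834) = 45497603654444/6397775711616251611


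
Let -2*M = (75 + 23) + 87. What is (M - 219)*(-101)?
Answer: 62923/2 ≈ 31462.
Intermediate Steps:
M = -185/2 (M = -((75 + 23) + 87)/2 = -(98 + 87)/2 = -½*185 = -185/2 ≈ -92.500)
(M - 219)*(-101) = (-185/2 - 219)*(-101) = -623/2*(-101) = 62923/2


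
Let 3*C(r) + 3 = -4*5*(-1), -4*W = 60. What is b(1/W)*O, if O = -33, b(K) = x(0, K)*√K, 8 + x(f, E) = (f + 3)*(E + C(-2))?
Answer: -484*I*√15/25 ≈ -74.981*I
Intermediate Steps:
W = -15 (W = -¼*60 = -15)
C(r) = 17/3 (C(r) = -1 + (-4*5*(-1))/3 = -1 + (-20*(-1))/3 = -1 + (⅓)*20 = -1 + 20/3 = 17/3)
x(f, E) = -8 + (3 + f)*(17/3 + E) (x(f, E) = -8 + (f + 3)*(E + 17/3) = -8 + (3 + f)*(17/3 + E))
b(K) = √K*(9 + 3*K) (b(K) = (9 + 3*K + (17/3)*0 + K*0)*√K = (9 + 3*K + 0 + 0)*√K = (9 + 3*K)*√K = √K*(9 + 3*K))
b(1/W)*O = (3*√(1/(-15))*(3 + 1/(-15)))*(-33) = (3*√(-1/15)*(3 - 1/15))*(-33) = (3*(I*√15/15)*(44/15))*(-33) = (44*I*√15/75)*(-33) = -484*I*√15/25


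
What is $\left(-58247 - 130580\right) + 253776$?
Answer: $64949$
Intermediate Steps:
$\left(-58247 - 130580\right) + 253776 = -188827 + 253776 = 64949$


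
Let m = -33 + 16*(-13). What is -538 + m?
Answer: -779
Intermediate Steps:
m = -241 (m = -33 - 208 = -241)
-538 + m = -538 - 241 = -779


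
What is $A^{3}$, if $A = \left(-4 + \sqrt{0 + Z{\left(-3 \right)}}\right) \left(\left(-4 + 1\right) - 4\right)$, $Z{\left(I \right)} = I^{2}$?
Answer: $343$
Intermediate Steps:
$A = 7$ ($A = \left(-4 + \sqrt{0 + \left(-3\right)^{2}}\right) \left(\left(-4 + 1\right) - 4\right) = \left(-4 + \sqrt{0 + 9}\right) \left(-3 - 4\right) = \left(-4 + \sqrt{9}\right) \left(-7\right) = \left(-4 + 3\right) \left(-7\right) = \left(-1\right) \left(-7\right) = 7$)
$A^{3} = 7^{3} = 343$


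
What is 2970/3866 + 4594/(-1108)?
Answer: -3617411/1070882 ≈ -3.3780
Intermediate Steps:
2970/3866 + 4594/(-1108) = 2970*(1/3866) + 4594*(-1/1108) = 1485/1933 - 2297/554 = -3617411/1070882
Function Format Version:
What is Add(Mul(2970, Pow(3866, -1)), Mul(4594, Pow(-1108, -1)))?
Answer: Rational(-3617411, 1070882) ≈ -3.3780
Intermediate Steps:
Add(Mul(2970, Pow(3866, -1)), Mul(4594, Pow(-1108, -1))) = Add(Mul(2970, Rational(1, 3866)), Mul(4594, Rational(-1, 1108))) = Add(Rational(1485, 1933), Rational(-2297, 554)) = Rational(-3617411, 1070882)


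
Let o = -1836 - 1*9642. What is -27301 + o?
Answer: -38779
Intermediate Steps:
o = -11478 (o = -1836 - 9642 = -11478)
-27301 + o = -27301 - 11478 = -38779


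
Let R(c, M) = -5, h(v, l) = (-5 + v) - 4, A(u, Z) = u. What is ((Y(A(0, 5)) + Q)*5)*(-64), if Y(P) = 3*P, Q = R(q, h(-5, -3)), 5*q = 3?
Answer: 1600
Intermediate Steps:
q = ⅗ (q = (⅕)*3 = ⅗ ≈ 0.60000)
h(v, l) = -9 + v
Q = -5
((Y(A(0, 5)) + Q)*5)*(-64) = ((3*0 - 5)*5)*(-64) = ((0 - 5)*5)*(-64) = -5*5*(-64) = -25*(-64) = 1600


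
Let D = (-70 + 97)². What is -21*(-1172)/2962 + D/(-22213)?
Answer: 272273529/32897453 ≈ 8.2764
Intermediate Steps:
D = 729 (D = 27² = 729)
-21*(-1172)/2962 + D/(-22213) = -21*(-1172)/2962 + 729/(-22213) = 24612*(1/2962) + 729*(-1/22213) = 12306/1481 - 729/22213 = 272273529/32897453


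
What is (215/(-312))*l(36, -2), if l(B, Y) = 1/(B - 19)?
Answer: -215/5304 ≈ -0.040535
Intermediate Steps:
l(B, Y) = 1/(-19 + B)
(215/(-312))*l(36, -2) = (215/(-312))/(-19 + 36) = (215*(-1/312))/17 = -215/312*1/17 = -215/5304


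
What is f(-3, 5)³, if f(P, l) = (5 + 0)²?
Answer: 15625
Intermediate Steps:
f(P, l) = 25 (f(P, l) = 5² = 25)
f(-3, 5)³ = 25³ = 15625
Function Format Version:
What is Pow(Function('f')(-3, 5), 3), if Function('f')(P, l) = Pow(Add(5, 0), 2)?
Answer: 15625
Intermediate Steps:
Function('f')(P, l) = 25 (Function('f')(P, l) = Pow(5, 2) = 25)
Pow(Function('f')(-3, 5), 3) = Pow(25, 3) = 15625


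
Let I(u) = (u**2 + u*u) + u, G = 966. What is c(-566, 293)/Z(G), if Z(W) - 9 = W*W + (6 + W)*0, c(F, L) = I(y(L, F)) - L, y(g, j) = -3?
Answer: -278/933165 ≈ -0.00029791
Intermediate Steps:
I(u) = u + 2*u**2 (I(u) = (u**2 + u**2) + u = 2*u**2 + u = u + 2*u**2)
c(F, L) = 15 - L (c(F, L) = -3*(1 + 2*(-3)) - L = -3*(1 - 6) - L = -3*(-5) - L = 15 - L)
Z(W) = 9 + W**2 (Z(W) = 9 + (W*W + (6 + W)*0) = 9 + (W**2 + 0) = 9 + W**2)
c(-566, 293)/Z(G) = (15 - 1*293)/(9 + 966**2) = (15 - 293)/(9 + 933156) = -278/933165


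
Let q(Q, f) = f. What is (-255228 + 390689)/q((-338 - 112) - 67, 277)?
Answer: 135461/277 ≈ 489.03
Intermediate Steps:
(-255228 + 390689)/q((-338 - 112) - 67, 277) = (-255228 + 390689)/277 = 135461*(1/277) = 135461/277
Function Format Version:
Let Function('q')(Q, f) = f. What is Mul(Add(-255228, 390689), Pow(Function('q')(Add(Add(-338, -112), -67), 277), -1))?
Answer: Rational(135461, 277) ≈ 489.03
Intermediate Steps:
Mul(Add(-255228, 390689), Pow(Function('q')(Add(Add(-338, -112), -67), 277), -1)) = Mul(Add(-255228, 390689), Pow(277, -1)) = Mul(135461, Rational(1, 277)) = Rational(135461, 277)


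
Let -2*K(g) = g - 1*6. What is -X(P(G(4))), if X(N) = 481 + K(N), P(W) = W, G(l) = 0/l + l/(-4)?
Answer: -969/2 ≈ -484.50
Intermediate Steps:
K(g) = 3 - g/2 (K(g) = -(g - 1*6)/2 = -(g - 6)/2 = -(-6 + g)/2 = 3 - g/2)
G(l) = -l/4 (G(l) = 0 + l*(-1/4) = 0 - l/4 = -l/4)
X(N) = 484 - N/2 (X(N) = 481 + (3 - N/2) = 484 - N/2)
-X(P(G(4))) = -(484 - (-1)*4/8) = -(484 - 1/2*(-1)) = -(484 + 1/2) = -1*969/2 = -969/2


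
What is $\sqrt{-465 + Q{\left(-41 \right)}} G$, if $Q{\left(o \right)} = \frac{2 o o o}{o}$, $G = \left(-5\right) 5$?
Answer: $- 25 \sqrt{2897} \approx -1345.6$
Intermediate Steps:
$G = -25$
$Q{\left(o \right)} = 2 o^{2}$ ($Q{\left(o \right)} = \frac{2 o o^{2}}{o} = \frac{2 o^{3}}{o} = 2 o^{2}$)
$\sqrt{-465 + Q{\left(-41 \right)}} G = \sqrt{-465 + 2 \left(-41\right)^{2}} \left(-25\right) = \sqrt{-465 + 2 \cdot 1681} \left(-25\right) = \sqrt{-465 + 3362} \left(-25\right) = \sqrt{2897} \left(-25\right) = - 25 \sqrt{2897}$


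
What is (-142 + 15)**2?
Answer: 16129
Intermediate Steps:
(-142 + 15)**2 = (-127)**2 = 16129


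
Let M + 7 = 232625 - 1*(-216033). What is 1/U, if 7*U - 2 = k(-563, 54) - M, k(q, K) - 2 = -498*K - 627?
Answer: -7/476166 ≈ -1.4701e-5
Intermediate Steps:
M = 448651 (M = -7 + (232625 - 1*(-216033)) = -7 + (232625 + 216033) = -7 + 448658 = 448651)
k(q, K) = -625 - 498*K (k(q, K) = 2 + (-498*K - 627) = 2 + (-627 - 498*K) = -625 - 498*K)
U = -476166/7 (U = 2/7 + ((-625 - 498*54) - 1*448651)/7 = 2/7 + ((-625 - 26892) - 448651)/7 = 2/7 + (-27517 - 448651)/7 = 2/7 + (1/7)*(-476168) = 2/7 - 68024 = -476166/7 ≈ -68024.)
1/U = 1/(-476166/7) = -7/476166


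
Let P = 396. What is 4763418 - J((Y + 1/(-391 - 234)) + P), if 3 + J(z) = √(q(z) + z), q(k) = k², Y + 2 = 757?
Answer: 4763421 - √517948560626/625 ≈ 4.7623e+6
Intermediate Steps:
Y = 755 (Y = -2 + 757 = 755)
J(z) = -3 + √(z + z²) (J(z) = -3 + √(z² + z) = -3 + √(z + z²))
4763418 - J((Y + 1/(-391 - 234)) + P) = 4763418 - (-3 + √(((755 + 1/(-391 - 234)) + 396)*(1 + ((755 + 1/(-391 - 234)) + 396)))) = 4763418 - (-3 + √(((755 + 1/(-625)) + 396)*(1 + ((755 + 1/(-625)) + 396)))) = 4763418 - (-3 + √(((755 - 1/625) + 396)*(1 + ((755 - 1/625) + 396)))) = 4763418 - (-3 + √((471874/625 + 396)*(1 + (471874/625 + 396)))) = 4763418 - (-3 + √(719374*(1 + 719374/625)/625)) = 4763418 - (-3 + √((719374/625)*(719999/625))) = 4763418 - (-3 + √(517948560626/390625)) = 4763418 - (-3 + √517948560626/625) = 4763418 + (3 - √517948560626/625) = 4763421 - √517948560626/625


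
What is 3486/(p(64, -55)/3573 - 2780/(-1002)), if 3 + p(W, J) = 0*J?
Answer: 99050706/78809 ≈ 1256.8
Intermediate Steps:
p(W, J) = -3 (p(W, J) = -3 + 0*J = -3 + 0 = -3)
3486/(p(64, -55)/3573 - 2780/(-1002)) = 3486/(-3/3573 - 2780/(-1002)) = 3486/(-3*1/3573 - 2780*(-1/1002)) = 3486/(-1/1191 + 1390/501) = 3486/(551663/198897) = 3486*(198897/551663) = 99050706/78809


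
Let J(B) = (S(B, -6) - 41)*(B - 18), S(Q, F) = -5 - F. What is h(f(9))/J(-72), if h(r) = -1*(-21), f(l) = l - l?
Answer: 7/1200 ≈ 0.0058333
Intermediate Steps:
f(l) = 0
h(r) = 21
J(B) = 720 - 40*B (J(B) = ((-5 - 1*(-6)) - 41)*(B - 18) = ((-5 + 6) - 41)*(-18 + B) = (1 - 41)*(-18 + B) = -40*(-18 + B) = 720 - 40*B)
h(f(9))/J(-72) = 21/(720 - 40*(-72)) = 21/(720 + 2880) = 21/3600 = 21*(1/3600) = 7/1200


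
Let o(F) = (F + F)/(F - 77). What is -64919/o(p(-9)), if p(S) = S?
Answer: -2791517/9 ≈ -3.1017e+5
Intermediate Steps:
o(F) = 2*F/(-77 + F) (o(F) = (2*F)/(-77 + F) = 2*F/(-77 + F))
-64919/o(p(-9)) = -64919/(2*(-9)/(-77 - 9)) = -64919/(2*(-9)/(-86)) = -64919/(2*(-9)*(-1/86)) = -64919/9/43 = -64919*43/9 = -2791517/9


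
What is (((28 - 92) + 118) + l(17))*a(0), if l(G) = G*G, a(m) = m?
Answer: 0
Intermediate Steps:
l(G) = G²
(((28 - 92) + 118) + l(17))*a(0) = (((28 - 92) + 118) + 17²)*0 = ((-64 + 118) + 289)*0 = (54 + 289)*0 = 343*0 = 0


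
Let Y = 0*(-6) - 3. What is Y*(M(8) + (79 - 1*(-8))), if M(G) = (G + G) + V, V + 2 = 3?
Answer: -312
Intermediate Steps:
V = 1 (V = -2 + 3 = 1)
Y = -3 (Y = 0 - 3 = -3)
M(G) = 1 + 2*G (M(G) = (G + G) + 1 = 2*G + 1 = 1 + 2*G)
Y*(M(8) + (79 - 1*(-8))) = -3*((1 + 2*8) + (79 - 1*(-8))) = -3*((1 + 16) + (79 + 8)) = -3*(17 + 87) = -3*104 = -312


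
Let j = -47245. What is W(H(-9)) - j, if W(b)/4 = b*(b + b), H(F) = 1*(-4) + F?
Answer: 48597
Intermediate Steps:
H(F) = -4 + F
W(b) = 8*b² (W(b) = 4*(b*(b + b)) = 4*(b*(2*b)) = 4*(2*b²) = 8*b²)
W(H(-9)) - j = 8*(-4 - 9)² - 1*(-47245) = 8*(-13)² + 47245 = 8*169 + 47245 = 1352 + 47245 = 48597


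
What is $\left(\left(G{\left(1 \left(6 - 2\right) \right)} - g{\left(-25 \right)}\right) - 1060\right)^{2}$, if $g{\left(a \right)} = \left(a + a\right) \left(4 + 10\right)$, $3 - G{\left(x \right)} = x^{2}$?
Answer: $139129$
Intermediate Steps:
$G{\left(x \right)} = 3 - x^{2}$
$g{\left(a \right)} = 28 a$ ($g{\left(a \right)} = 2 a 14 = 28 a$)
$\left(\left(G{\left(1 \left(6 - 2\right) \right)} - g{\left(-25 \right)}\right) - 1060\right)^{2} = \left(\left(\left(3 - \left(1 \left(6 - 2\right)\right)^{2}\right) - 28 \left(-25\right)\right) - 1060\right)^{2} = \left(\left(\left(3 - \left(1 \cdot 4\right)^{2}\right) - -700\right) - 1060\right)^{2} = \left(\left(\left(3 - 4^{2}\right) + 700\right) - 1060\right)^{2} = \left(\left(\left(3 - 16\right) + 700\right) - 1060\right)^{2} = \left(\left(-13 + 700\right) - 1060\right)^{2} = \left(687 - 1060\right)^{2} = \left(-373\right)^{2} = 139129$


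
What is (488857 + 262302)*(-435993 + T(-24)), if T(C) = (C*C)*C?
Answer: -337884087903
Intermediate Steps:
T(C) = C³ (T(C) = C²*C = C³)
(488857 + 262302)*(-435993 + T(-24)) = (488857 + 262302)*(-435993 + (-24)³) = 751159*(-435993 - 13824) = 751159*(-449817) = -337884087903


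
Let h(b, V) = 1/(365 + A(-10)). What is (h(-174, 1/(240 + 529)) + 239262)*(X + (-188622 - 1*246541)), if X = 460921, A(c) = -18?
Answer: 2138530002570/347 ≈ 6.1629e+9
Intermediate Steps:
h(b, V) = 1/347 (h(b, V) = 1/(365 - 18) = 1/347)
(h(-174, 1/(240 + 529)) + 239262)*(X + (-188622 - 1*246541)) = (1/347 + 239262)*(460921 + (-188622 - 1*246541)) = 83023915*(460921 + (-188622 - 246541))/347 = 83023915*(460921 - 435163)/347 = (83023915/347)*25758 = 2138530002570/347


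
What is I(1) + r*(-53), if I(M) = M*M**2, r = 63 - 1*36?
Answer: -1430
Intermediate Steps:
r = 27 (r = 63 - 36 = 27)
I(M) = M**3
I(1) + r*(-53) = 1**3 + 27*(-53) = 1 - 1431 = -1430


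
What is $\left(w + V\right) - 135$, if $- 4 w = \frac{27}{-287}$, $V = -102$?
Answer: $- \frac{272049}{1148} \approx -236.98$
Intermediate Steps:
$w = \frac{27}{1148}$ ($w = - \frac{27 \frac{1}{-287}}{4} = - \frac{27 \left(- \frac{1}{287}\right)}{4} = \left(- \frac{1}{4}\right) \left(- \frac{27}{287}\right) = \frac{27}{1148} \approx 0.023519$)
$\left(w + V\right) - 135 = \left(\frac{27}{1148} - 102\right) - 135 = - \frac{117069}{1148} - 135 = - \frac{272049}{1148}$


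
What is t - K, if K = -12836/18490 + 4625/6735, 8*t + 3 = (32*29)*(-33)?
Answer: -381397743037/99624120 ≈ -3828.4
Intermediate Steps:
t = -30627/8 (t = -3/8 + ((32*29)*(-33))/8 = -3/8 + (928*(-33))/8 = -3/8 + (⅛)*(-30624) = -3/8 - 3828 = -30627/8 ≈ -3828.4)
K = -93421/12453015 (K = -12836*1/18490 + 4625*(1/6735) = -6418/9245 + 925/1347 = -93421/12453015 ≈ -0.0075019)
t - K = -30627/8 - 1*(-93421/12453015) = -30627/8 + 93421/12453015 = -381397743037/99624120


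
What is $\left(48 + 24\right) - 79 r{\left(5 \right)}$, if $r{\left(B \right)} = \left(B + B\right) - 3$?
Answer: $-481$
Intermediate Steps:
$r{\left(B \right)} = -3 + 2 B$ ($r{\left(B \right)} = 2 B - 3 = -3 + 2 B$)
$\left(48 + 24\right) - 79 r{\left(5 \right)} = \left(48 + 24\right) - 79 \left(-3 + 2 \cdot 5\right) = 72 - 79 \left(-3 + 10\right) = 72 - 553 = -481$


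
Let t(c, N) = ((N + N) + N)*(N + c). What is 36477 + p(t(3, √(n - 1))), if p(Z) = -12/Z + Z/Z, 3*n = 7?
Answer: 839006/23 - 18*√3/23 ≈ 36477.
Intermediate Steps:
n = 7/3 (n = (⅓)*7 = 7/3 ≈ 2.3333)
t(c, N) = 3*N*(N + c) (t(c, N) = (2*N + N)*(N + c) = (3*N)*(N + c) = 3*N*(N + c))
p(Z) = 1 - 12/Z (p(Z) = -12/Z + 1 = 1 - 12/Z)
36477 + p(t(3, √(n - 1))) = 36477 + (-12 + 3*√(7/3 - 1)*(√(7/3 - 1) + 3))/((3*√(7/3 - 1)*(√(7/3 - 1) + 3))) = 36477 + (-12 + 3*√(4/3)*(√(4/3) + 3))/((3*√(4/3)*(√(4/3) + 3))) = 36477 + (-12 + 3*(2*√3/3)*(2*√3/3 + 3))/((3*(2*√3/3)*(2*√3/3 + 3))) = 36477 + (-12 + 3*(2*√3/3)*(3 + 2*√3/3))/((3*(2*√3/3)*(3 + 2*√3/3))) = 36477 + (-12 + 2*√3*(3 + 2*√3/3))/((2*√3*(3 + 2*√3/3))) = 36477 + (√3/(6*(3 + 2*√3/3)))*(-12 + 2*√3*(3 + 2*√3/3)) = 36477 + √3*(-12 + 2*√3*(3 + 2*√3/3))/(6*(3 + 2*√3/3))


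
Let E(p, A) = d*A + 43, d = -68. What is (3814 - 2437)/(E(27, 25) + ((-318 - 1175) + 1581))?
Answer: -459/523 ≈ -0.87763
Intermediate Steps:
E(p, A) = 43 - 68*A (E(p, A) = -68*A + 43 = 43 - 68*A)
(3814 - 2437)/(E(27, 25) + ((-318 - 1175) + 1581)) = (3814 - 2437)/((43 - 68*25) + ((-318 - 1175) + 1581)) = 1377/((43 - 1700) + (-1493 + 1581)) = 1377/(-1657 + 88) = 1377/(-1569) = 1377*(-1/1569) = -459/523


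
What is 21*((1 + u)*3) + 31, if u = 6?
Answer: 472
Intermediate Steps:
21*((1 + u)*3) + 31 = 21*((1 + 6)*3) + 31 = 21*(7*3) + 31 = 21*21 + 31 = 441 + 31 = 472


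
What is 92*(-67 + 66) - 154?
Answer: -246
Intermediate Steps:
92*(-67 + 66) - 154 = 92*(-1) - 154 = -92 - 154 = -246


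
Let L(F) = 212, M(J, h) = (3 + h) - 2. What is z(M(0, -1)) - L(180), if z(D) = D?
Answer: -212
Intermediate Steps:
M(J, h) = 1 + h
z(M(0, -1)) - L(180) = (1 - 1) - 1*212 = 0 - 212 = -212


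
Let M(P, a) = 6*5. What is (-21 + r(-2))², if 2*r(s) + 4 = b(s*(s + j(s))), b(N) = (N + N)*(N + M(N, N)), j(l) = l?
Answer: 78961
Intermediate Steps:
M(P, a) = 30
b(N) = 2*N*(30 + N) (b(N) = (N + N)*(N + 30) = (2*N)*(30 + N) = 2*N*(30 + N))
r(s) = -2 + 2*s²*(30 + 2*s²) (r(s) = -2 + (2*(s*(s + s))*(30 + s*(s + s)))/2 = -2 + (2*(s*(2*s))*(30 + s*(2*s)))/2 = -2 + (2*(2*s²)*(30 + 2*s²))/2 = -2 + (4*s²*(30 + 2*s²))/2 = -2 + 2*s²*(30 + 2*s²))
(-21 + r(-2))² = (-21 + (-2 + 4*(-2)⁴ + 60*(-2)²))² = (-21 + (-2 + 4*16 + 60*4))² = (-21 + (-2 + 64 + 240))² = (-21 + 302)² = 281² = 78961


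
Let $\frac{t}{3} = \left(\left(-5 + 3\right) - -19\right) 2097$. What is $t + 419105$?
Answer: $526052$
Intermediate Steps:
$t = 106947$ ($t = 3 \left(\left(-5 + 3\right) - -19\right) 2097 = 3 \left(-2 + 19\right) 2097 = 3 \cdot 17 \cdot 2097 = 3 \cdot 35649 = 106947$)
$t + 419105 = 106947 + 419105 = 526052$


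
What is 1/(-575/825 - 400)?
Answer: -33/13223 ≈ -0.0024957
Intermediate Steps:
1/(-575/825 - 400) = 1/(-575*1/825 - 400) = 1/(-23/33 - 400) = 1/(-13223/33) = -33/13223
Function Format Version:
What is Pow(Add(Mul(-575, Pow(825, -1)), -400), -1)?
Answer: Rational(-33, 13223) ≈ -0.0024957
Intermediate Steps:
Pow(Add(Mul(-575, Pow(825, -1)), -400), -1) = Pow(Add(Mul(-575, Rational(1, 825)), -400), -1) = Pow(Add(Rational(-23, 33), -400), -1) = Pow(Rational(-13223, 33), -1) = Rational(-33, 13223)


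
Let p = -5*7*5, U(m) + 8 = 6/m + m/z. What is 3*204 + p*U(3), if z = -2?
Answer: 3849/2 ≈ 1924.5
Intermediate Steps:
U(m) = -8 + 6/m - m/2 (U(m) = -8 + (6/m + m/(-2)) = -8 + (6/m + m*(-½)) = -8 + (6/m - m/2) = -8 + 6/m - m/2)
p = -175 (p = -35*5 = -175)
3*204 + p*U(3) = 3*204 - 175*(-8 + 6/3 - ½*3) = 612 - 175*(-8 + 6*(⅓) - 3/2) = 612 - 175*(-8 + 2 - 3/2) = 612 - 175*(-15/2) = 612 + 2625/2 = 3849/2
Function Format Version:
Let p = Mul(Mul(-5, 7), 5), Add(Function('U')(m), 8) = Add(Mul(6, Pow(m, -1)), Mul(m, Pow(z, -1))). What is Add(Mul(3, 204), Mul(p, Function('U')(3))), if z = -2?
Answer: Rational(3849, 2) ≈ 1924.5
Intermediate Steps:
Function('U')(m) = Add(-8, Mul(6, Pow(m, -1)), Mul(Rational(-1, 2), m)) (Function('U')(m) = Add(-8, Add(Mul(6, Pow(m, -1)), Mul(m, Pow(-2, -1)))) = Add(-8, Add(Mul(6, Pow(m, -1)), Mul(m, Rational(-1, 2)))) = Add(-8, Add(Mul(6, Pow(m, -1)), Mul(Rational(-1, 2), m))) = Add(-8, Mul(6, Pow(m, -1)), Mul(Rational(-1, 2), m)))
p = -175 (p = Mul(-35, 5) = -175)
Add(Mul(3, 204), Mul(p, Function('U')(3))) = Add(Mul(3, 204), Mul(-175, Add(-8, Mul(6, Pow(3, -1)), Mul(Rational(-1, 2), 3)))) = Add(612, Mul(-175, Add(-8, Mul(6, Rational(1, 3)), Rational(-3, 2)))) = Add(612, Mul(-175, Add(-8, 2, Rational(-3, 2)))) = Add(612, Mul(-175, Rational(-15, 2))) = Add(612, Rational(2625, 2)) = Rational(3849, 2)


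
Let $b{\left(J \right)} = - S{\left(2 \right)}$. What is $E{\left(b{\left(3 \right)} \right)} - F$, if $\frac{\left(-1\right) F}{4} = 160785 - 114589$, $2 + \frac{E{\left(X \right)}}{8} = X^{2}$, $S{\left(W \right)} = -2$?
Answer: $184800$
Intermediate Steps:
$b{\left(J \right)} = 2$ ($b{\left(J \right)} = \left(-1\right) \left(-2\right) = 2$)
$E{\left(X \right)} = -16 + 8 X^{2}$
$F = -184784$ ($F = - 4 \left(160785 - 114589\right) = \left(-4\right) 46196 = -184784$)
$E{\left(b{\left(3 \right)} \right)} - F = \left(-16 + 8 \cdot 2^{2}\right) - -184784 = \left(-16 + 8 \cdot 4\right) + 184784 = \left(-16 + 32\right) + 184784 = 16 + 184784 = 184800$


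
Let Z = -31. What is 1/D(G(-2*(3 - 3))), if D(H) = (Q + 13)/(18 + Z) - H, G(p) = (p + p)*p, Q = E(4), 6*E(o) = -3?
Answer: -26/25 ≈ -1.0400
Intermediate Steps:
E(o) = -½ (E(o) = (⅙)*(-3) = -½)
Q = -½ ≈ -0.50000
G(p) = 2*p² (G(p) = (2*p)*p = 2*p²)
D(H) = -25/26 - H (D(H) = (-½ + 13)/(18 - 31) - H = (25/2)/(-13) - H = (25/2)*(-1/13) - H = -25/26 - H)
1/D(G(-2*(3 - 3))) = 1/(-25/26 - 2*(-2*(3 - 3))²) = 1/(-25/26 - 2*(-2*0)²) = 1/(-25/26 - 2*0²) = 1/(-25/26 - 2*0) = 1/(-25/26 - 1*0) = 1/(-25/26 + 0) = 1/(-25/26) = -26/25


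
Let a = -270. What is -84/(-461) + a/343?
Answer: -95658/158123 ≈ -0.60496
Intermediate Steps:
-84/(-461) + a/343 = -84/(-461) - 270/343 = -84*(-1/461) - 270*1/343 = 84/461 - 270/343 = -95658/158123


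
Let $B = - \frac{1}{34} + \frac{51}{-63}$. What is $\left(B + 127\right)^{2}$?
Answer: $\frac{8114226241}{509796} \approx 15917.0$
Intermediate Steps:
$B = - \frac{599}{714}$ ($B = \left(-1\right) \frac{1}{34} + 51 \left(- \frac{1}{63}\right) = - \frac{1}{34} - \frac{17}{21} = - \frac{599}{714} \approx -0.83894$)
$\left(B + 127\right)^{2} = \left(- \frac{599}{714} + 127\right)^{2} = \left(\frac{90079}{714}\right)^{2} = \frac{8114226241}{509796}$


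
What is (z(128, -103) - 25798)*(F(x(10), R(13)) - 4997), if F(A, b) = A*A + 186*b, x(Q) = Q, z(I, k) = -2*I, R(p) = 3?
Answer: 113048306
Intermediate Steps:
F(A, b) = A² + 186*b
(z(128, -103) - 25798)*(F(x(10), R(13)) - 4997) = (-2*128 - 25798)*((10² + 186*3) - 4997) = (-256 - 25798)*((100 + 558) - 4997) = -26054*(658 - 4997) = -26054*(-4339) = 113048306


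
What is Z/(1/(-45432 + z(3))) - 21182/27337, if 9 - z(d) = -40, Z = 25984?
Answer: -32236661706046/27337 ≈ -1.1792e+9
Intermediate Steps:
z(d) = 49 (z(d) = 9 - 1*(-40) = 9 + 40 = 49)
Z/(1/(-45432 + z(3))) - 21182/27337 = 25984/(1/(-45432 + 49)) - 21182/27337 = 25984/(1/(-45383)) - 21182*1/27337 = 25984/(-1/45383) - 21182/27337 = 25984*(-45383) - 21182/27337 = -1179231872 - 21182/27337 = -32236661706046/27337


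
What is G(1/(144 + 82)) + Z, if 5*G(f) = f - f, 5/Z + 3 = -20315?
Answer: -5/20318 ≈ -0.00024609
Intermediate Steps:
Z = -5/20318 (Z = 5/(-3 - 20315) = 5/(-20318) = 5*(-1/20318) = -5/20318 ≈ -0.00024609)
G(f) = 0 (G(f) = (f - f)/5 = (⅕)*0 = 0)
G(1/(144 + 82)) + Z = 0 - 5/20318 = -5/20318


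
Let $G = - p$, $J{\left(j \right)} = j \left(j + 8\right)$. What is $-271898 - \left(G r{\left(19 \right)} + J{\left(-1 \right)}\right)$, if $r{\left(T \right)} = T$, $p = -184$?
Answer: $-275387$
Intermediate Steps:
$J{\left(j \right)} = j \left(8 + j\right)$
$G = 184$ ($G = \left(-1\right) \left(-184\right) = 184$)
$-271898 - \left(G r{\left(19 \right)} + J{\left(-1 \right)}\right) = -271898 - \left(184 \cdot 19 - \left(8 - 1\right)\right) = -271898 - \left(3496 - 7\right) = -271898 - 3489 = -275387$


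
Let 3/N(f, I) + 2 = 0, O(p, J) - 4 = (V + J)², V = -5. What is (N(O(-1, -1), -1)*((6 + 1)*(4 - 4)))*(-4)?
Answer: 0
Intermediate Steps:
O(p, J) = 4 + (-5 + J)²
N(f, I) = -3/2 (N(f, I) = 3/(-2 + 0) = 3/(-2) = 3*(-½) = -3/2)
(N(O(-1, -1), -1)*((6 + 1)*(4 - 4)))*(-4) = -3*(6 + 1)*(4 - 4)/2*(-4) = -21*0/2*(-4) = -3/2*0*(-4) = 0*(-4) = 0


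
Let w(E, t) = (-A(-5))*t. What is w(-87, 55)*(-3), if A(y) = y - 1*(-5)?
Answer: 0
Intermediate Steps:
A(y) = 5 + y (A(y) = y + 5 = 5 + y)
w(E, t) = 0 (w(E, t) = (-(5 - 5))*t = (-1*0)*t = 0*t = 0)
w(-87, 55)*(-3) = 0*(-3) = 0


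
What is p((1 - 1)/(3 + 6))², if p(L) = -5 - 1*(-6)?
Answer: 1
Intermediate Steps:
p(L) = 1 (p(L) = -5 + 6 = 1)
p((1 - 1)/(3 + 6))² = 1² = 1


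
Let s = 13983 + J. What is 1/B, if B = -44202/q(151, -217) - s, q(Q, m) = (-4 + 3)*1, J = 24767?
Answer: 1/5452 ≈ 0.00018342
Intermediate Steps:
q(Q, m) = -1 (q(Q, m) = -1*1 = -1)
s = 38750 (s = 13983 + 24767 = 38750)
B = 5452 (B = -44202/(-1) - 1*38750 = -44202*(-1) - 38750 = 44202 - 38750 = 5452)
1/B = 1/5452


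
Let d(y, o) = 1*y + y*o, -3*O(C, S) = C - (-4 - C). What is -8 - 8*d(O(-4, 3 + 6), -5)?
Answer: 104/3 ≈ 34.667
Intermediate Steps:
O(C, S) = -4/3 - 2*C/3 (O(C, S) = -(C - (-4 - C))/3 = -(C + (4 + C))/3 = -(4 + 2*C)/3 = -4/3 - 2*C/3)
d(y, o) = y + o*y
-8 - 8*d(O(-4, 3 + 6), -5) = -8 - 8*(-4/3 - ⅔*(-4))*(1 - 5) = -8 - 8*(-4/3 + 8/3)*(-4) = -8 - 32*(-4)/3 = -8 - 8*(-16/3) = -8 + 128/3 = 104/3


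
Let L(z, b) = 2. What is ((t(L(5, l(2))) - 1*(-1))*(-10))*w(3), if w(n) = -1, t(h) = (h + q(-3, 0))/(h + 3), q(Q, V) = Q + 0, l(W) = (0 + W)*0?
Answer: 8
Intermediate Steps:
l(W) = 0 (l(W) = W*0 = 0)
q(Q, V) = Q
t(h) = (-3 + h)/(3 + h) (t(h) = (h - 3)/(h + 3) = (-3 + h)/(3 + h))
((t(L(5, l(2))) - 1*(-1))*(-10))*w(3) = (((-3 + 2)/(3 + 2) - 1*(-1))*(-10))*(-1) = ((-1/5 + 1)*(-10))*(-1) = (((⅕)*(-1) + 1)*(-10))*(-1) = ((-⅕ + 1)*(-10))*(-1) = ((⅘)*(-10))*(-1) = -8*(-1) = 8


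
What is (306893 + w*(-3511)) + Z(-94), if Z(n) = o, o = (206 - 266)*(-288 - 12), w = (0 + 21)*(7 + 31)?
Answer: -2476885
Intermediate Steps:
w = 798 (w = 21*38 = 798)
o = 18000 (o = -60*(-300) = 18000)
Z(n) = 18000
(306893 + w*(-3511)) + Z(-94) = (306893 + 798*(-3511)) + 18000 = (306893 - 2801778) + 18000 = -2494885 + 18000 = -2476885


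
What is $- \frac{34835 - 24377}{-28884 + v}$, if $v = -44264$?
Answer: $\frac{5229}{36574} \approx 0.14297$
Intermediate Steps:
$- \frac{34835 - 24377}{-28884 + v} = - \frac{34835 - 24377}{-28884 - 44264} = - \frac{10458}{-73148} = - \frac{10458 \left(-1\right)}{73148} = \left(-1\right) \left(- \frac{5229}{36574}\right) = \frac{5229}{36574}$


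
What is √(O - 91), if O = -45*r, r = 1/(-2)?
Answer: I*√274/2 ≈ 8.2765*I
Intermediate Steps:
r = -½ ≈ -0.50000
O = 45/2 (O = -45*(-½) = 45/2 ≈ 22.500)
√(O - 91) = √(45/2 - 91) = √(-137/2) = I*√274/2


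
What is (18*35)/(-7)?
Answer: -90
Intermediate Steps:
(18*35)/(-7) = 630*(-⅐) = -90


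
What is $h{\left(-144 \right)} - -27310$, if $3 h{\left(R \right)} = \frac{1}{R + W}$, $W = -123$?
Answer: $\frac{21875309}{801} \approx 27310.0$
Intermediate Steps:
$h{\left(R \right)} = \frac{1}{3 \left(-123 + R\right)}$ ($h{\left(R \right)} = \frac{1}{3 \left(R - 123\right)} = \frac{1}{3 \left(-123 + R\right)}$)
$h{\left(-144 \right)} - -27310 = \frac{1}{3 \left(-123 - 144\right)} - -27310 = \frac{1}{3 \left(-267\right)} + 27310 = \frac{1}{3} \left(- \frac{1}{267}\right) + 27310 = - \frac{1}{801} + 27310 = \frac{21875309}{801}$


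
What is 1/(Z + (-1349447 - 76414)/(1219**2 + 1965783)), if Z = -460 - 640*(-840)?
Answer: 3451744/1854068346299 ≈ 1.8617e-6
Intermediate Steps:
Z = 537140 (Z = -460 + 537600 = 537140)
1/(Z + (-1349447 - 76414)/(1219**2 + 1965783)) = 1/(537140 + (-1349447 - 76414)/(1219**2 + 1965783)) = 1/(537140 - 1425861/(1485961 + 1965783)) = 1/(537140 - 1425861/3451744) = 1/(1854068346299/3451744) = 3451744/1854068346299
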